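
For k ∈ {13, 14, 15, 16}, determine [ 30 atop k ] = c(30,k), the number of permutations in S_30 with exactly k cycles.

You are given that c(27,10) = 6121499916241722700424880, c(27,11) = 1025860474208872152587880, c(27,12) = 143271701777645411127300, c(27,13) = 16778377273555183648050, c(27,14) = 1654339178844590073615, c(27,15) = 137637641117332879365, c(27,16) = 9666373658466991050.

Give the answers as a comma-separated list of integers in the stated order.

row 28: T[28][11]=27·1025860474208872152587880+6121499916241722700424880=33819732719881270820297640  T[28][12]=27·143271701777645411127300+1025860474208872152587880=4894196422205298253024980  T[28][13]=27·16778377273555183648050+143271701777645411127300=596287888163635369624650  T[28][14]=27·1654339178844590073615+16778377273555183648050=61445535102359115635655  T[28][15]=27·137637641117332879365+1654339178844590073615=5370555489012577816470  T[28][16]=27·9666373658466991050+137637641117332879365=398629729895941637715
row 29: T[29][12]=28·4894196422205298253024980+33819732719881270820297640=170857232541629621904997080  T[29][13]=28·596287888163635369624650+4894196422205298253024980=21590257290787088602515180  T[29][14]=28·61445535102359115635655+596287888163635369624650=2316762871029690607422990  T[29][15]=28·5370555489012577816470+61445535102359115635655=211821088794711294496815  T[29][16]=28·398629729895941637715+5370555489012577816470=16532187926098943672490
row 30: T[30][13]=29·21590257290787088602515180+170857232541629621904997080=796974693974455191377937300  T[30][14]=29·2316762871029690607422990+21590257290787088602515180=88776380550648116217781890  T[30][15]=29·211821088794711294496815+2316762871029690607422990=8459574446076318147830625  T[30][16]=29·16532187926098943672490+211821088794711294496815=691254538651580660999025
Read c(30,13) = 796974693974455191377937300, c(30,14) = 88776380550648116217781890, c(30,15) = 8459574446076318147830625, c(30,16) = 691254538651580660999025.

796974693974455191377937300, 88776380550648116217781890, 8459574446076318147830625, 691254538651580660999025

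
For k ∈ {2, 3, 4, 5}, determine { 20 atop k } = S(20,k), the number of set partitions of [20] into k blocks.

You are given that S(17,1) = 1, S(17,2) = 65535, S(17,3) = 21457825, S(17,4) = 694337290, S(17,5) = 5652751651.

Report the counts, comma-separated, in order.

524287, 580606446, 45232115901, 749206090500

@18  (18,1):1·1+0→1, (18,2):65535·2+1→131071, (18,3):21457825·3+65535→64439010, (18,4):694337290·4+21457825→2798806985, (18,5):5652751651·5+694337290→28958095545
@19  (19,1):1·1+0→1, (19,2):131071·2+1→262143, (19,3):64439010·3+131071→193448101, (19,4):2798806985·4+64439010→11259666950, (19,5):28958095545·5+2798806985→147589284710
@20  (20,2):262143·2+1→524287, (20,3):193448101·3+262143→580606446, (20,4):11259666950·4+193448101→45232115901, (20,5):147589284710·5+11259666950→749206090500
Read S(20,2) = 524287, S(20,3) = 580606446, S(20,4) = 45232115901, S(20,5) = 749206090500.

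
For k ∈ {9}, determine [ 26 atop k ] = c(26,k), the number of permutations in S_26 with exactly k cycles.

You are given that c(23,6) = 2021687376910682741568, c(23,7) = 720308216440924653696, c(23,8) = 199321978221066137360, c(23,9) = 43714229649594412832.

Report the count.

i=24: T(24,7)=2021687376910682741568+23·720308216440924653696=18588776355051949776576 | T(24,8)=720308216440924653696+23·199321978221066137360=5304713715525445812976 | T(24,9)=199321978221066137360+23·43714229649594412832=1204749260161737632496
i=25: T(25,8)=18588776355051949776576+24·5304713715525445812976=145901905527662649288000 | T(25,9)=5304713715525445812976+24·1204749260161737632496=34218695959407148992880
i=26: T(26,9)=145901905527662649288000+25·34218695959407148992880=1001369304512841374110000
Read c(26,9) = 1001369304512841374110000.

1001369304512841374110000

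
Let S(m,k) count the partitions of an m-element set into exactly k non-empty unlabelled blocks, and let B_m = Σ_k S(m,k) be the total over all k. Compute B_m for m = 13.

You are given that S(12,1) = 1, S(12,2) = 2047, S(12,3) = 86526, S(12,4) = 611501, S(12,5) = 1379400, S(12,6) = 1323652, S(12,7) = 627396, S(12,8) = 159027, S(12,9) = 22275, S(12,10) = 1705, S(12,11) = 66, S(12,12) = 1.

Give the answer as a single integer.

row 13: T[13][1]=1·1+0=1  T[13][2]=2·2047+1=4095  T[13][3]=3·86526+2047=261625  T[13][4]=4·611501+86526=2532530  T[13][5]=5·1379400+611501=7508501  T[13][6]=6·1323652+1379400=9321312  T[13][7]=7·627396+1323652=5715424  T[13][8]=8·159027+627396=1899612  T[13][9]=9·22275+159027=359502  T[13][10]=10·1705+22275=39325  T[13][11]=11·66+1705=2431  T[13][12]=12·1+66=78  T[13][13]=13·0+1=1
B_13 = ΣS(13,k) = 1+4095+261625+2532530+7508501+9321312+5715424+1899612+359502+39325+2431+78+1 = 27644437

27644437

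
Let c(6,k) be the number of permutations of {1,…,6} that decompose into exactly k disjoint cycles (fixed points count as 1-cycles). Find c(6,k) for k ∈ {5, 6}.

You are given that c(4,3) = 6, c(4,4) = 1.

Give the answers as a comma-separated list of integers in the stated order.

15, 1

[5] T[5,4]:4*1+6=10 · T[5,5]:4*0+1=1
[6] T[6,5]:5*1+10=15 · T[6,6]:5*0+1=1
Read c(6,5) = 15, c(6,6) = 1.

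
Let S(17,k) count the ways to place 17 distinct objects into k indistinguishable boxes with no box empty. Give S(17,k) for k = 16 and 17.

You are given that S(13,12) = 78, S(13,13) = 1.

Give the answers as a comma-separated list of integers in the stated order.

136, 1

i=14: T(14,13)=78+13·1=91 | T(14,14)=1+14·0=1
i=15: T(15,14)=91+14·1=105 | T(15,15)=1+15·0=1
i=16: T(16,15)=105+15·1=120 | T(16,16)=1+16·0=1
i=17: T(17,16)=120+16·1=136 | T(17,17)=1+17·0=1
Read S(17,16) = 136, S(17,17) = 1.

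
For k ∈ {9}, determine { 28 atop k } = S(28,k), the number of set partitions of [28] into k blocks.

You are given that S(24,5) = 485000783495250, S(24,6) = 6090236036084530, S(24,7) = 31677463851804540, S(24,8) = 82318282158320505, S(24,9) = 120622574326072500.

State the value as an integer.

i=25: T(25,6)=485000783495250+6·6090236036084530=37026417000002430 | T(25,7)=6090236036084530+7·31677463851804540=227832482998716310 | T(25,8)=31677463851804540+8·82318282158320505=690223721118368580 | T(25,9)=82318282158320505+9·120622574326072500=1167921451092973005
i=26: T(26,7)=37026417000002430+7·227832482998716310=1631853797991016600 | T(26,8)=227832482998716310+8·690223721118368580=5749622251945664950 | T(26,9)=690223721118368580+9·1167921451092973005=11201516780955125625
i=27: T(27,8)=1631853797991016600+8·5749622251945664950=47628831813556336200 | T(27,9)=5749622251945664950+9·11201516780955125625=106563273280541795575
i=28: T(28,9)=47628831813556336200+9·106563273280541795575=1006698291338432496375
Read S(28,9) = 1006698291338432496375.

1006698291338432496375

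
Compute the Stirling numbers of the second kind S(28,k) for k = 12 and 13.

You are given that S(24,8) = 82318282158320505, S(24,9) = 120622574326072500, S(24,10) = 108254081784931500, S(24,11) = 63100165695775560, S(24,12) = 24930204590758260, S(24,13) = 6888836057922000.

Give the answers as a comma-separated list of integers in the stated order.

i=25: T(25,9)=82318282158320505+9·120622574326072500=1167921451092973005 | T(25,10)=120622574326072500+10·108254081784931500=1203163392175387500 | T(25,11)=108254081784931500+11·63100165695775560=802355904438462660 | T(25,12)=63100165695775560+12·24930204590758260=362262620784874680 | T(25,13)=24930204590758260+13·6888836057922000=114485073343744260
i=26: T(26,10)=1167921451092973005+10·1203163392175387500=13199555372846848005 | T(26,11)=1203163392175387500+11·802355904438462660=10029078340998476760 | T(26,12)=802355904438462660+12·362262620784874680=5149507353856958820 | T(26,13)=362262620784874680+13·114485073343744260=1850568574253550060
i=27: T(27,11)=13199555372846848005+11·10029078340998476760=123519417123830092365 | T(27,12)=10029078340998476760+12·5149507353856958820=71823166587281982600 | T(27,13)=5149507353856958820+13·1850568574253550060=29206898819153109600
i=28: T(28,12)=123519417123830092365+12·71823166587281982600=985397416171213883565 | T(28,13)=71823166587281982600+13·29206898819153109600=451512851236272407400
Read S(28,12) = 985397416171213883565, S(28,13) = 451512851236272407400.

985397416171213883565, 451512851236272407400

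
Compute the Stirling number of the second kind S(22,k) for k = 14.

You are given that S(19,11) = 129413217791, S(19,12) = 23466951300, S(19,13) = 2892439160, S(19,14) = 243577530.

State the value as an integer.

3295165281331

row 20: T[20][12]=12·23466951300+129413217791=411016633391  T[20][13]=13·2892439160+23466951300=61068660380  T[20][14]=14·243577530+2892439160=6302524580
row 21: T[21][13]=13·61068660380+411016633391=1204909218331  T[21][14]=14·6302524580+61068660380=149304004500
row 22: T[22][14]=14·149304004500+1204909218331=3295165281331
Read S(22,14) = 3295165281331.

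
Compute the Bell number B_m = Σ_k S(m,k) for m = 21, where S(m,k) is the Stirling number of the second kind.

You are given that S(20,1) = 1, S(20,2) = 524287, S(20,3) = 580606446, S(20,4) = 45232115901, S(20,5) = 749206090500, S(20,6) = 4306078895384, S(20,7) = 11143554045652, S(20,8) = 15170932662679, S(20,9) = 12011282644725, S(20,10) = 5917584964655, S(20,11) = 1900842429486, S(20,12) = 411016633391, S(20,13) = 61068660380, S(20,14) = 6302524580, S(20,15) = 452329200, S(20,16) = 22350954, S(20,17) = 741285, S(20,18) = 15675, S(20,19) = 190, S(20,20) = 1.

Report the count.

474869816156751

i=21: T(21,1)=0+1·1=1 | T(21,2)=1+2·524287=1048575 | T(21,3)=524287+3·580606446=1742343625 | T(21,4)=580606446+4·45232115901=181509070050 | T(21,5)=45232115901+5·749206090500=3791262568401 | T(21,6)=749206090500+6·4306078895384=26585679462804 | T(21,7)=4306078895384+7·11143554045652=82310957214948 | T(21,8)=11143554045652+8·15170932662679=132511015347084 | T(21,9)=15170932662679+9·12011282644725=123272476465204 | T(21,10)=12011282644725+10·5917584964655=71187132291275 | T(21,11)=5917584964655+11·1900842429486=26826851689001 | T(21,12)=1900842429486+12·411016633391=6833042030178 | T(21,13)=411016633391+13·61068660380=1204909218331 | T(21,14)=61068660380+14·6302524580=149304004500 | T(21,15)=6302524580+15·452329200=13087462580 | T(21,16)=452329200+16·22350954=809944464 | T(21,17)=22350954+17·741285=34952799 | T(21,18)=741285+18·15675=1023435 | T(21,19)=15675+19·190=19285 | T(21,20)=190+20·1=210 | T(21,21)=1+21·0=1
B_21 = ΣS(21,k) = 1+1048575+1742343625+181509070050+3791262568401+26585679462804+82310957214948+132511015347084+123272476465204+71187132291275+26826851689001+6833042030178+1204909218331+149304004500+13087462580+809944464+34952799+1023435+19285+210+1 = 474869816156751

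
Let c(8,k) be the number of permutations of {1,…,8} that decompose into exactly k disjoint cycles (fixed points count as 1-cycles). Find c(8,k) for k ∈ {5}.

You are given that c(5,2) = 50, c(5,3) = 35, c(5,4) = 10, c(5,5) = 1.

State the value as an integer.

1960

[6] T[6,3]:5*35+50=225 · T[6,4]:5*10+35=85 · T[6,5]:5*1+10=15
[7] T[7,4]:6*85+225=735 · T[7,5]:6*15+85=175
[8] T[8,5]:7*175+735=1960
Read c(8,5) = 1960.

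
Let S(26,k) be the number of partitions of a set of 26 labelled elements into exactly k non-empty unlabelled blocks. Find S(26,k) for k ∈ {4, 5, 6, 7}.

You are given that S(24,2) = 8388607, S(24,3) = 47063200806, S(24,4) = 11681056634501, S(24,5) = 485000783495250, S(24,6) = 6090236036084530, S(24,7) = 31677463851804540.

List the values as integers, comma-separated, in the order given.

row 25: T[25][3]=3·47063200806+8388607=141197991025  T[25][4]=4·11681056634501+47063200806=46771289738810  T[25][5]=5·485000783495250+11681056634501=2436684974110751  T[25][6]=6·6090236036084530+485000783495250=37026417000002430  T[25][7]=7·31677463851804540+6090236036084530=227832482998716310
row 26: T[26][4]=4·46771289738810+141197991025=187226356946265  T[26][5]=5·2436684974110751+46771289738810=12230196160292565  T[26][6]=6·37026417000002430+2436684974110751=224595186974125331  T[26][7]=7·227832482998716310+37026417000002430=1631853797991016600
Read S(26,4) = 187226356946265, S(26,5) = 12230196160292565, S(26,6) = 224595186974125331, S(26,7) = 1631853797991016600.

187226356946265, 12230196160292565, 224595186974125331, 1631853797991016600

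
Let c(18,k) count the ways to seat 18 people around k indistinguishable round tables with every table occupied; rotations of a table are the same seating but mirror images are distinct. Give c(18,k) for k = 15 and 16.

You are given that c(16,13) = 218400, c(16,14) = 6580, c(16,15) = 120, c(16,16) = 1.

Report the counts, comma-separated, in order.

r17: T_17,14=16×6580+218400=323680; T_17,15=16×120+6580=8500; T_17,16=16×1+120=136
r18: T_18,15=17×8500+323680=468180; T_18,16=17×136+8500=10812
Read c(18,15) = 468180, c(18,16) = 10812.

468180, 10812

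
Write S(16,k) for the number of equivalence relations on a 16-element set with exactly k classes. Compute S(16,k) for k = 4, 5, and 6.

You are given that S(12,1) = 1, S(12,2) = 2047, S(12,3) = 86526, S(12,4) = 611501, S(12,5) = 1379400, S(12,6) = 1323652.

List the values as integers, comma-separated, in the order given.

171798901, 1096190550, 2734926558

i=13: T(13,1)=0+1·1=1 | T(13,2)=1+2·2047=4095 | T(13,3)=2047+3·86526=261625 | T(13,4)=86526+4·611501=2532530 | T(13,5)=611501+5·1379400=7508501 | T(13,6)=1379400+6·1323652=9321312
i=14: T(14,2)=1+2·4095=8191 | T(14,3)=4095+3·261625=788970 | T(14,4)=261625+4·2532530=10391745 | T(14,5)=2532530+5·7508501=40075035 | T(14,6)=7508501+6·9321312=63436373
i=15: T(15,3)=8191+3·788970=2375101 | T(15,4)=788970+4·10391745=42355950 | T(15,5)=10391745+5·40075035=210766920 | T(15,6)=40075035+6·63436373=420693273
i=16: T(16,4)=2375101+4·42355950=171798901 | T(16,5)=42355950+5·210766920=1096190550 | T(16,6)=210766920+6·420693273=2734926558
Read S(16,4) = 171798901, S(16,5) = 1096190550, S(16,6) = 2734926558.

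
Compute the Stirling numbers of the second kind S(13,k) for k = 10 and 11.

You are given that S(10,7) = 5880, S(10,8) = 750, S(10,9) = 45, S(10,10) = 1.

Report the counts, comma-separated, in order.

r11: T_11,8=8×750+5880=11880; T_11,9=9×45+750=1155; T_11,10=10×1+45=55; T_11,11=11×0+1=1
r12: T_12,9=9×1155+11880=22275; T_12,10=10×55+1155=1705; T_12,11=11×1+55=66
r13: T_13,10=10×1705+22275=39325; T_13,11=11×66+1705=2431
Read S(13,10) = 39325, S(13,11) = 2431.

39325, 2431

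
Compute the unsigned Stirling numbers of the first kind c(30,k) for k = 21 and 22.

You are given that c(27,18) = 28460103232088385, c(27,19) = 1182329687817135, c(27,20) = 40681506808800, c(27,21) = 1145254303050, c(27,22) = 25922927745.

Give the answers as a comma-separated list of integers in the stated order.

248526574856284725, 7860403394108265

row 28: T[28][19]=27·1182329687817135+28460103232088385=60383004803151030  T[28][20]=27·40681506808800+1182329687817135=2280730371654735  T[28][21]=27·1145254303050+40681506808800=71603372991150  T[28][22]=27·25922927745+1145254303050=1845173352165
row 29: T[29][20]=28·2280730371654735+60383004803151030=124243455209483610  T[29][21]=28·71603372991150+2280730371654735=4285624815406935  T[29][22]=28·1845173352165+71603372991150=123268226851770
row 30: T[30][21]=29·4285624815406935+124243455209483610=248526574856284725  T[30][22]=29·123268226851770+4285624815406935=7860403394108265
Read c(30,21) = 248526574856284725, c(30,22) = 7860403394108265.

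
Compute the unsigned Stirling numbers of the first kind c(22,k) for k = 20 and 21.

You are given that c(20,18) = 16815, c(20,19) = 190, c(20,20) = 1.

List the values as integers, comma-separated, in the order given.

[21] T[21,19]:20*190+16815=20615 · T[21,20]:20*1+190=210 · T[21,21]:20*0+1=1
[22] T[22,20]:21*210+20615=25025 · T[22,21]:21*1+210=231
Read c(22,20) = 25025, c(22,21) = 231.

25025, 231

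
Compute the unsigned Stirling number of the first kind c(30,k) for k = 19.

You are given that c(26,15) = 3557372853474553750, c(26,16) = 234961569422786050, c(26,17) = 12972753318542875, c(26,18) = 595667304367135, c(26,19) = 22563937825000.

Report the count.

[27] T[27,16]:26*234961569422786050+3557372853474553750=9666373658466991050 · T[27,17]:26*12972753318542875+234961569422786050=572253155704900800 · T[27,18]:26*595667304367135+12972753318542875=28460103232088385 · T[27,19]:26*22563937825000+595667304367135=1182329687817135
[28] T[28,17]:27*572253155704900800+9666373658466991050=25117208862499312650 · T[28,18]:27*28460103232088385+572253155704900800=1340675942971287195 · T[28,19]:27*1182329687817135+28460103232088385=60383004803151030
[29] T[29,18]:28*1340675942971287195+25117208862499312650=62656135265695354110 · T[29,19]:28*60383004803151030+1340675942971287195=3031400077459516035
[30] T[30,19]:29*3031400077459516035+62656135265695354110=150566737512021319125
Read c(30,19) = 150566737512021319125.

150566737512021319125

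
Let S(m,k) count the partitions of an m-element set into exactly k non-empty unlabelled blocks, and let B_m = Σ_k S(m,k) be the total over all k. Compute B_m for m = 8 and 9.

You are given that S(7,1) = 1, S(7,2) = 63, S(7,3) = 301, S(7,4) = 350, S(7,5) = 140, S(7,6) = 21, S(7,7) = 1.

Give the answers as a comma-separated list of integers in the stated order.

row 8: T[8][1]=1·1+0=1  T[8][2]=2·63+1=127  T[8][3]=3·301+63=966  T[8][4]=4·350+301=1701  T[8][5]=5·140+350=1050  T[8][6]=6·21+140=266  T[8][7]=7·1+21=28  T[8][8]=8·0+1=1
row 9: T[9][1]=1·1+0=1  T[9][2]=2·127+1=255  T[9][3]=3·966+127=3025  T[9][4]=4·1701+966=7770  T[9][5]=5·1050+1701=6951  T[9][6]=6·266+1050=2646  T[9][7]=7·28+266=462  T[9][8]=8·1+28=36  T[9][9]=9·0+1=1
B_8 = ΣS(8,k) = 1+127+966+1701+1050+266+28+1 = 4140
B_9 = ΣS(9,k) = 1+255+3025+7770+6951+2646+462+36+1 = 21147

4140, 21147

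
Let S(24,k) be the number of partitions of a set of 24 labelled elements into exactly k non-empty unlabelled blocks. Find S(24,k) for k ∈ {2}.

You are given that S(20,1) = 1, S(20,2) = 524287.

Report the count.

[21] T[21,1]:1*1+0=1 · T[21,2]:2*524287+1=1048575
[22] T[22,1]:1*1+0=1 · T[22,2]:2*1048575+1=2097151
[23] T[23,1]:1*1+0=1 · T[23,2]:2*2097151+1=4194303
[24] T[24,2]:2*4194303+1=8388607
Read S(24,2) = 8388607.

8388607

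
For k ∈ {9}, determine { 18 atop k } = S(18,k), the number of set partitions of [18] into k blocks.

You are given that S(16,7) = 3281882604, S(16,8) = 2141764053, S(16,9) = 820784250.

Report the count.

106175395755

i=17: T(17,8)=3281882604+8·2141764053=20415995028 | T(17,9)=2141764053+9·820784250=9528822303
i=18: T(18,9)=20415995028+9·9528822303=106175395755
Read S(18,9) = 106175395755.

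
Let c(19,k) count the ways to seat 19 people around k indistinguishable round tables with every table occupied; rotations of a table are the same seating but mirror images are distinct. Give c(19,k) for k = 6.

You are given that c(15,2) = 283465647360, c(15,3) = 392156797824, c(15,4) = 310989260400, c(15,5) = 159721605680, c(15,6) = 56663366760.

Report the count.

7551527592063024

row 16: T[16][3]=15·392156797824+283465647360=6165817614720  T[16][4]=15·310989260400+392156797824=5056995703824  T[16][5]=15·159721605680+310989260400=2706813345600  T[16][6]=15·56663366760+159721605680=1009672107080
row 17: T[17][4]=16·5056995703824+6165817614720=87077748875904  T[17][5]=16·2706813345600+5056995703824=48366009233424  T[17][6]=16·1009672107080+2706813345600=18861567058880
row 18: T[18][5]=17·48366009233424+87077748875904=909299905844112  T[18][6]=17·18861567058880+48366009233424=369012649234384
row 19: T[19][6]=18·369012649234384+909299905844112=7551527592063024
Read c(19,6) = 7551527592063024.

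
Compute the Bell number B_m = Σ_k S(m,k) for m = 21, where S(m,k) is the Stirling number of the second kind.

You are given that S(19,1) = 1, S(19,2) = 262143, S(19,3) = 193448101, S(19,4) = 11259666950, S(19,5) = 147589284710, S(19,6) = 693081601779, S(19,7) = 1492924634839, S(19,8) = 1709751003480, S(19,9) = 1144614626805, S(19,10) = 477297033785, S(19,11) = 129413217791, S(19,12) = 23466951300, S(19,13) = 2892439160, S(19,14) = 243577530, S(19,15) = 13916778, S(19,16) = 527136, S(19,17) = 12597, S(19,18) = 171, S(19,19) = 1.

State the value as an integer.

[20] T[20,1]:1*1+0=1 · T[20,2]:2*262143+1=524287 · T[20,3]:3*193448101+262143=580606446 · T[20,4]:4*11259666950+193448101=45232115901 · T[20,5]:5*147589284710+11259666950=749206090500 · T[20,6]:6*693081601779+147589284710=4306078895384 · T[20,7]:7*1492924634839+693081601779=11143554045652 · T[20,8]:8*1709751003480+1492924634839=15170932662679 · T[20,9]:9*1144614626805+1709751003480=12011282644725 · T[20,10]:10*477297033785+1144614626805=5917584964655 · T[20,11]:11*129413217791+477297033785=1900842429486 · T[20,12]:12*23466951300+129413217791=411016633391 · T[20,13]:13*2892439160+23466951300=61068660380 · T[20,14]:14*243577530+2892439160=6302524580 · T[20,15]:15*13916778+243577530=452329200 · T[20,16]:16*527136+13916778=22350954 · T[20,17]:17*12597+527136=741285 · T[20,18]:18*171+12597=15675 · T[20,19]:19*1+171=190 · T[20,20]:20*0+1=1
[21] T[21,1]:1*1+0=1 · T[21,2]:2*524287+1=1048575 · T[21,3]:3*580606446+524287=1742343625 · T[21,4]:4*45232115901+580606446=181509070050 · T[21,5]:5*749206090500+45232115901=3791262568401 · T[21,6]:6*4306078895384+749206090500=26585679462804 · T[21,7]:7*11143554045652+4306078895384=82310957214948 · T[21,8]:8*15170932662679+11143554045652=132511015347084 · T[21,9]:9*12011282644725+15170932662679=123272476465204 · T[21,10]:10*5917584964655+12011282644725=71187132291275 · T[21,11]:11*1900842429486+5917584964655=26826851689001 · T[21,12]:12*411016633391+1900842429486=6833042030178 · T[21,13]:13*61068660380+411016633391=1204909218331 · T[21,14]:14*6302524580+61068660380=149304004500 · T[21,15]:15*452329200+6302524580=13087462580 · T[21,16]:16*22350954+452329200=809944464 · T[21,17]:17*741285+22350954=34952799 · T[21,18]:18*15675+741285=1023435 · T[21,19]:19*190+15675=19285 · T[21,20]:20*1+190=210 · T[21,21]:21*0+1=1
B_21 = ΣS(21,k) = 1+1048575+1742343625+181509070050+3791262568401+26585679462804+82310957214948+132511015347084+123272476465204+71187132291275+26826851689001+6833042030178+1204909218331+149304004500+13087462580+809944464+34952799+1023435+19285+210+1 = 474869816156751

474869816156751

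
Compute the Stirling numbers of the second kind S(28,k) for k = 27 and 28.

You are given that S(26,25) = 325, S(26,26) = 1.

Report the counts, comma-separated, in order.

378, 1

row 27: T[27][26]=26·1+325=351  T[27][27]=27·0+1=1
row 28: T[28][27]=27·1+351=378  T[28][28]=28·0+1=1
Read S(28,27) = 378, S(28,28) = 1.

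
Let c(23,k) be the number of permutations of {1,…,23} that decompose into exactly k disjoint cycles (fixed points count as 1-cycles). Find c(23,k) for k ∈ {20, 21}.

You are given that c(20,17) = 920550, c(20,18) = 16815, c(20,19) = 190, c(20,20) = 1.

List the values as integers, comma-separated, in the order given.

2240315, 30107

@21  (21,18):16815·20+920550→1256850, (21,19):190·20+16815→20615, (21,20):1·20+190→210, (21,21):0·20+1→1
@22  (22,19):20615·21+1256850→1689765, (22,20):210·21+20615→25025, (22,21):1·21+210→231
@23  (23,20):25025·22+1689765→2240315, (23,21):231·22+25025→30107
Read c(23,20) = 2240315, c(23,21) = 30107.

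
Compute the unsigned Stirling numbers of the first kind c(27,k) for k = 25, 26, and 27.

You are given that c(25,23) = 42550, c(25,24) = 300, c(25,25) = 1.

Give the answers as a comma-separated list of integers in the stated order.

58500, 351, 1

[26] T[26,24]:25*300+42550=50050 · T[26,25]:25*1+300=325 · T[26,26]:25*0+1=1
[27] T[27,25]:26*325+50050=58500 · T[27,26]:26*1+325=351 · T[27,27]:26*0+1=1
Read c(27,25) = 58500, c(27,26) = 351, c(27,27) = 1.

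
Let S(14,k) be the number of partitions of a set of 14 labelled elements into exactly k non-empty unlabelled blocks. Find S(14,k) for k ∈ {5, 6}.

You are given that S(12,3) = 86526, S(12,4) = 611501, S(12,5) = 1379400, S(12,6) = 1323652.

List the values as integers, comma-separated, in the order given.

row 13: T[13][4]=4·611501+86526=2532530  T[13][5]=5·1379400+611501=7508501  T[13][6]=6·1323652+1379400=9321312
row 14: T[14][5]=5·7508501+2532530=40075035  T[14][6]=6·9321312+7508501=63436373
Read S(14,5) = 40075035, S(14,6) = 63436373.

40075035, 63436373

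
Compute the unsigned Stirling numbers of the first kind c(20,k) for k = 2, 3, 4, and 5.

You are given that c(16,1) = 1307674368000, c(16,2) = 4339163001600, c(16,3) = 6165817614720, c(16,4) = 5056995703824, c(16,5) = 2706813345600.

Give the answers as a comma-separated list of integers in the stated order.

[17] T[17,1]:16*1307674368000+0=20922789888000 · T[17,2]:16*4339163001600+1307674368000=70734282393600 · T[17,3]:16*6165817614720+4339163001600=102992244837120 · T[17,4]:16*5056995703824+6165817614720=87077748875904 · T[17,5]:16*2706813345600+5056995703824=48366009233424
[18] T[18,1]:17*20922789888000+0=355687428096000 · T[18,2]:17*70734282393600+20922789888000=1223405590579200 · T[18,3]:17*102992244837120+70734282393600=1821602444624640 · T[18,4]:17*87077748875904+102992244837120=1583313975727488 · T[18,5]:17*48366009233424+87077748875904=909299905844112
[19] T[19,1]:18*355687428096000+0=6402373705728000 · T[19,2]:18*1223405590579200+355687428096000=22376988058521600 · T[19,3]:18*1821602444624640+1223405590579200=34012249593822720 · T[19,4]:18*1583313975727488+1821602444624640=30321254007719424 · T[19,5]:18*909299905844112+1583313975727488=17950712280921504
[20] T[20,2]:19*22376988058521600+6402373705728000=431565146817638400 · T[20,3]:19*34012249593822720+22376988058521600=668609730341153280 · T[20,4]:19*30321254007719424+34012249593822720=610116075740491776 · T[20,5]:19*17950712280921504+30321254007719424=371384787345228000
Read c(20,2) = 431565146817638400, c(20,3) = 668609730341153280, c(20,4) = 610116075740491776, c(20,5) = 371384787345228000.

431565146817638400, 668609730341153280, 610116075740491776, 371384787345228000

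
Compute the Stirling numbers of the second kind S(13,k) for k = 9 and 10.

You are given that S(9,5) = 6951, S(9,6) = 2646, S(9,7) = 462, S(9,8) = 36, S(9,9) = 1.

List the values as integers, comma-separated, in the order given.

359502, 39325

@10  (10,6):2646·6+6951→22827, (10,7):462·7+2646→5880, (10,8):36·8+462→750, (10,9):1·9+36→45, (10,10):0·10+1→1
@11  (11,7):5880·7+22827→63987, (11,8):750·8+5880→11880, (11,9):45·9+750→1155, (11,10):1·10+45→55
@12  (12,8):11880·8+63987→159027, (12,9):1155·9+11880→22275, (12,10):55·10+1155→1705
@13  (13,9):22275·9+159027→359502, (13,10):1705·10+22275→39325
Read S(13,9) = 359502, S(13,10) = 39325.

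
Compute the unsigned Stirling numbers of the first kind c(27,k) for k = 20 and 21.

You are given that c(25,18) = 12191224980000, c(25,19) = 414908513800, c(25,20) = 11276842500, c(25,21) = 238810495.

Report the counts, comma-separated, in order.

i=26: T(26,19)=12191224980000+25·414908513800=22563937825000 | T(26,20)=414908513800+25·11276842500=696829576300 | T(26,21)=11276842500+25·238810495=17247104875
i=27: T(27,20)=22563937825000+26·696829576300=40681506808800 | T(27,21)=696829576300+26·17247104875=1145254303050
Read c(27,20) = 40681506808800, c(27,21) = 1145254303050.

40681506808800, 1145254303050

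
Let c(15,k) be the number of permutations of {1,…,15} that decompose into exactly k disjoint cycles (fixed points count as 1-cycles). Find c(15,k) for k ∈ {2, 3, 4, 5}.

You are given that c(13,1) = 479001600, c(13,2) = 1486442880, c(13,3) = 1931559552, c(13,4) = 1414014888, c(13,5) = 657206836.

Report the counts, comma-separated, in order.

283465647360, 392156797824, 310989260400, 159721605680

r14: T_14,1=13×479001600+0=6227020800; T_14,2=13×1486442880+479001600=19802759040; T_14,3=13×1931559552+1486442880=26596717056; T_14,4=13×1414014888+1931559552=20313753096; T_14,5=13×657206836+1414014888=9957703756
r15: T_15,2=14×19802759040+6227020800=283465647360; T_15,3=14×26596717056+19802759040=392156797824; T_15,4=14×20313753096+26596717056=310989260400; T_15,5=14×9957703756+20313753096=159721605680
Read c(15,2) = 283465647360, c(15,3) = 392156797824, c(15,4) = 310989260400, c(15,5) = 159721605680.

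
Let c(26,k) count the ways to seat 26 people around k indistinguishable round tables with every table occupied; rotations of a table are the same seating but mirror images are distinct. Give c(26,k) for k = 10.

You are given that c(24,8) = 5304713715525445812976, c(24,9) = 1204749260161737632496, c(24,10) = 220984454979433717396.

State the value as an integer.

196928100451110820242880

@25  (25,9):1204749260161737632496·24+5304713715525445812976→34218695959407148992880, (25,10):220984454979433717396·24+1204749260161737632496→6508376179668146850000
@26  (26,10):6508376179668146850000·25+34218695959407148992880→196928100451110820242880
Read c(26,10) = 196928100451110820242880.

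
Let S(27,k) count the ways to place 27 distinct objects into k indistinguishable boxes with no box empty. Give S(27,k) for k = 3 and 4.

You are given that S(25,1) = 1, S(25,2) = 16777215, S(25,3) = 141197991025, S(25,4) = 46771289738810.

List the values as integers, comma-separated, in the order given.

i=26: T(26,2)=1+2·16777215=33554431 | T(26,3)=16777215+3·141197991025=423610750290 | T(26,4)=141197991025+4·46771289738810=187226356946265
i=27: T(27,3)=33554431+3·423610750290=1270865805301 | T(27,4)=423610750290+4·187226356946265=749329038535350
Read S(27,3) = 1270865805301, S(27,4) = 749329038535350.

1270865805301, 749329038535350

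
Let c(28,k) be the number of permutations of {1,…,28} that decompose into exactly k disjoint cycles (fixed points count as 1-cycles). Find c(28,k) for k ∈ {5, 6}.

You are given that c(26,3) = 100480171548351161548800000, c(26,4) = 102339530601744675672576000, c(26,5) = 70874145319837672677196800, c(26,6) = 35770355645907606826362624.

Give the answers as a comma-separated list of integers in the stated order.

55278125307966865191587481600, 28969458895980281319670568448

@27  (27,4):102339530601744675672576000·26+100480171548351161548800000→2761307967193712729035776000, (27,5):70874145319837672677196800·26+102339530601744675672576000→1945067308917524165279692800, (27,6):35770355645907606826362624·26+70874145319837672677196800→1000903392113435450162625024
@28  (28,5):1945067308917524165279692800·27+2761307967193712729035776000→55278125307966865191587481600, (28,6):1000903392113435450162625024·27+1945067308917524165279692800→28969458895980281319670568448
Read c(28,5) = 55278125307966865191587481600, c(28,6) = 28969458895980281319670568448.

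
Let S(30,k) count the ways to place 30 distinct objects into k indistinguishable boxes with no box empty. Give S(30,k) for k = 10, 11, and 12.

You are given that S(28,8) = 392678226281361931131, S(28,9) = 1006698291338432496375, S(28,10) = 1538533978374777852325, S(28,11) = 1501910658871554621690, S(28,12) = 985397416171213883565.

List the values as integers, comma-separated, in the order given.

173373343599189364594756, 215047101560666876619690, 177979707061075333384555

i=29: T(29,9)=392678226281361931131+9·1006698291338432496375=9452962848327254398506 | T(29,10)=1006698291338432496375+10·1538533978374777852325=16392038075086211019625 | T(29,11)=1538533978374777852325+11·1501910658871554621690=18059551225961878690915 | T(29,12)=1501910658871554621690+12·985397416171213883565=13326679652926121224470
i=30: T(30,10)=9452962848327254398506+10·16392038075086211019625=173373343599189364594756 | T(30,11)=16392038075086211019625+11·18059551225961878690915=215047101560666876619690 | T(30,12)=18059551225961878690915+12·13326679652926121224470=177979707061075333384555
Read S(30,10) = 173373343599189364594756, S(30,11) = 215047101560666876619690, S(30,12) = 177979707061075333384555.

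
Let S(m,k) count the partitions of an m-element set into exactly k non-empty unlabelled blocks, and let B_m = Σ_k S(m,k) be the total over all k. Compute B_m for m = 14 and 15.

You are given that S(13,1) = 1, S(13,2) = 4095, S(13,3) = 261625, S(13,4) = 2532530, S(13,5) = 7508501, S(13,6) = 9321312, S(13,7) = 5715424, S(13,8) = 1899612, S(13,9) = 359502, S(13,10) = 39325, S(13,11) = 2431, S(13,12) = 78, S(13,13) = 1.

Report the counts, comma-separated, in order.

190899322, 1382958545

[14] T[14,1]:1*1+0=1 · T[14,2]:2*4095+1=8191 · T[14,3]:3*261625+4095=788970 · T[14,4]:4*2532530+261625=10391745 · T[14,5]:5*7508501+2532530=40075035 · T[14,6]:6*9321312+7508501=63436373 · T[14,7]:7*5715424+9321312=49329280 · T[14,8]:8*1899612+5715424=20912320 · T[14,9]:9*359502+1899612=5135130 · T[14,10]:10*39325+359502=752752 · T[14,11]:11*2431+39325=66066 · T[14,12]:12*78+2431=3367 · T[14,13]:13*1+78=91 · T[14,14]:14*0+1=1
[15] T[15,1]:1*1+0=1 · T[15,2]:2*8191+1=16383 · T[15,3]:3*788970+8191=2375101 · T[15,4]:4*10391745+788970=42355950 · T[15,5]:5*40075035+10391745=210766920 · T[15,6]:6*63436373+40075035=420693273 · T[15,7]:7*49329280+63436373=408741333 · T[15,8]:8*20912320+49329280=216627840 · T[15,9]:9*5135130+20912320=67128490 · T[15,10]:10*752752+5135130=12662650 · T[15,11]:11*66066+752752=1479478 · T[15,12]:12*3367+66066=106470 · T[15,13]:13*91+3367=4550 · T[15,14]:14*1+91=105 · T[15,15]:15*0+1=1
B_14 = ΣS(14,k) = 1+8191+788970+10391745+40075035+63436373+49329280+20912320+5135130+752752+66066+3367+91+1 = 190899322
B_15 = ΣS(15,k) = 1+16383+2375101+42355950+210766920+420693273+408741333+216627840+67128490+12662650+1479478+106470+4550+105+1 = 1382958545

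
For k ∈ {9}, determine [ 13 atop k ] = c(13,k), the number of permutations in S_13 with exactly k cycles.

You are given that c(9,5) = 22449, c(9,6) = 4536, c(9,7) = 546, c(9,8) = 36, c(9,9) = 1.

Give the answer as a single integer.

749463

i=10: T(10,6)=22449+9·4536=63273 | T(10,7)=4536+9·546=9450 | T(10,8)=546+9·36=870 | T(10,9)=36+9·1=45
i=11: T(11,7)=63273+10·9450=157773 | T(11,8)=9450+10·870=18150 | T(11,9)=870+10·45=1320
i=12: T(12,8)=157773+11·18150=357423 | T(12,9)=18150+11·1320=32670
i=13: T(13,9)=357423+12·32670=749463
Read c(13,9) = 749463.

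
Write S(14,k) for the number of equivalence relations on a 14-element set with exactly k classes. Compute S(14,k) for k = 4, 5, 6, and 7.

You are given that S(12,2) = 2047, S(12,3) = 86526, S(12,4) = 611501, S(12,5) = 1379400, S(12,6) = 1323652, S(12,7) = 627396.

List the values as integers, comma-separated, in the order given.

10391745, 40075035, 63436373, 49329280

[13] T[13,3]:3*86526+2047=261625 · T[13,4]:4*611501+86526=2532530 · T[13,5]:5*1379400+611501=7508501 · T[13,6]:6*1323652+1379400=9321312 · T[13,7]:7*627396+1323652=5715424
[14] T[14,4]:4*2532530+261625=10391745 · T[14,5]:5*7508501+2532530=40075035 · T[14,6]:6*9321312+7508501=63436373 · T[14,7]:7*5715424+9321312=49329280
Read S(14,4) = 10391745, S(14,5) = 40075035, S(14,6) = 63436373, S(14,7) = 49329280.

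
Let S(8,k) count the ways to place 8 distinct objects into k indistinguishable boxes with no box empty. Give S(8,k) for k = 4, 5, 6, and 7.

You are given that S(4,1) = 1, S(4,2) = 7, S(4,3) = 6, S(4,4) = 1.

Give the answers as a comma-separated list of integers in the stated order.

1701, 1050, 266, 28

[5] T[5,1]:1*1+0=1 · T[5,2]:2*7+1=15 · T[5,3]:3*6+7=25 · T[5,4]:4*1+6=10 · T[5,5]:5*0+1=1
[6] T[6,2]:2*15+1=31 · T[6,3]:3*25+15=90 · T[6,4]:4*10+25=65 · T[6,5]:5*1+10=15 · T[6,6]:6*0+1=1
[7] T[7,3]:3*90+31=301 · T[7,4]:4*65+90=350 · T[7,5]:5*15+65=140 · T[7,6]:6*1+15=21 · T[7,7]:7*0+1=1
[8] T[8,4]:4*350+301=1701 · T[8,5]:5*140+350=1050 · T[8,6]:6*21+140=266 · T[8,7]:7*1+21=28
Read S(8,4) = 1701, S(8,5) = 1050, S(8,6) = 266, S(8,7) = 28.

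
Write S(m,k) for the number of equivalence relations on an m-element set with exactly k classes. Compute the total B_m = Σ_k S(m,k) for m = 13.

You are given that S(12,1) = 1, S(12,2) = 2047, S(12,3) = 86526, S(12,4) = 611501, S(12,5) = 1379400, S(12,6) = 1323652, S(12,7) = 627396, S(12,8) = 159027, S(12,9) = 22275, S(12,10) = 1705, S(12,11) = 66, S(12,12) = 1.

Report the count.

[13] T[13,1]:1*1+0=1 · T[13,2]:2*2047+1=4095 · T[13,3]:3*86526+2047=261625 · T[13,4]:4*611501+86526=2532530 · T[13,5]:5*1379400+611501=7508501 · T[13,6]:6*1323652+1379400=9321312 · T[13,7]:7*627396+1323652=5715424 · T[13,8]:8*159027+627396=1899612 · T[13,9]:9*22275+159027=359502 · T[13,10]:10*1705+22275=39325 · T[13,11]:11*66+1705=2431 · T[13,12]:12*1+66=78 · T[13,13]:13*0+1=1
B_13 = ΣS(13,k) = 1+4095+261625+2532530+7508501+9321312+5715424+1899612+359502+39325+2431+78+1 = 27644437

27644437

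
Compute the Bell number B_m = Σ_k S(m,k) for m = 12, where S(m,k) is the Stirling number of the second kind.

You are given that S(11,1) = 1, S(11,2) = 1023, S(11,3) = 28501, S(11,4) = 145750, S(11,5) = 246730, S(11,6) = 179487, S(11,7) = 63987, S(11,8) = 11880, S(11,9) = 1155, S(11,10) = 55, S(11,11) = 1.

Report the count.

4213597

row 12: T[12][1]=1·1+0=1  T[12][2]=2·1023+1=2047  T[12][3]=3·28501+1023=86526  T[12][4]=4·145750+28501=611501  T[12][5]=5·246730+145750=1379400  T[12][6]=6·179487+246730=1323652  T[12][7]=7·63987+179487=627396  T[12][8]=8·11880+63987=159027  T[12][9]=9·1155+11880=22275  T[12][10]=10·55+1155=1705  T[12][11]=11·1+55=66  T[12][12]=12·0+1=1
B_12 = ΣS(12,k) = 1+2047+86526+611501+1379400+1323652+627396+159027+22275+1705+66+1 = 4213597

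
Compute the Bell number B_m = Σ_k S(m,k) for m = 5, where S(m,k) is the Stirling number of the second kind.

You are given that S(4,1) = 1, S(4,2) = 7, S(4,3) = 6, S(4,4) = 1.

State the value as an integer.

[5] T[5,1]:1*1+0=1 · T[5,2]:2*7+1=15 · T[5,3]:3*6+7=25 · T[5,4]:4*1+6=10 · T[5,5]:5*0+1=1
B_5 = ΣS(5,k) = 1+15+25+10+1 = 52

52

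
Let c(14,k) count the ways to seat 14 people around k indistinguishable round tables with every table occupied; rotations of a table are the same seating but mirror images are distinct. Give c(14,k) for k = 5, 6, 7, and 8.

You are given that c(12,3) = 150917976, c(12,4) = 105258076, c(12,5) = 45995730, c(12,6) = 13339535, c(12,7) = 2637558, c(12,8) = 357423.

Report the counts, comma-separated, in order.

row 13: T[13][4]=12·105258076+150917976=1414014888  T[13][5]=12·45995730+105258076=657206836  T[13][6]=12·13339535+45995730=206070150  T[13][7]=12·2637558+13339535=44990231  T[13][8]=12·357423+2637558=6926634
row 14: T[14][5]=13·657206836+1414014888=9957703756  T[14][6]=13·206070150+657206836=3336118786  T[14][7]=13·44990231+206070150=790943153  T[14][8]=13·6926634+44990231=135036473
Read c(14,5) = 9957703756, c(14,6) = 3336118786, c(14,7) = 790943153, c(14,8) = 135036473.

9957703756, 3336118786, 790943153, 135036473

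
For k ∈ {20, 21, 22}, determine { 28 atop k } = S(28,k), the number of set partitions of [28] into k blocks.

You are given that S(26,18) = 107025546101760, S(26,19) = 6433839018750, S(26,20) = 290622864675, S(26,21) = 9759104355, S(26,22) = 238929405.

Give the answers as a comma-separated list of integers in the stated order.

row 27: T[27][19]=19·6433839018750+107025546101760=229268487458010  T[27][20]=20·290622864675+6433839018750=12246296312250  T[27][21]=21·9759104355+290622864675=495564056130  T[27][22]=22·238929405+9759104355=15015551265
row 28: T[28][20]=20·12246296312250+229268487458010=474194413703010  T[28][21]=21·495564056130+12246296312250=22653141490980  T[28][22]=22·15015551265+495564056130=825906183960
Read S(28,20) = 474194413703010, S(28,21) = 22653141490980, S(28,22) = 825906183960.

474194413703010, 22653141490980, 825906183960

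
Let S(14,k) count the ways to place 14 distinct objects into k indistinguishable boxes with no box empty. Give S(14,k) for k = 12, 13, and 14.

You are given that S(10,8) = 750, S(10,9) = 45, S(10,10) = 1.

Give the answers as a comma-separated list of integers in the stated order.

[11] T[11,9]:9*45+750=1155 · T[11,10]:10*1+45=55 · T[11,11]:11*0+1=1
[12] T[12,10]:10*55+1155=1705 · T[12,11]:11*1+55=66 · T[12,12]:12*0+1=1
[13] T[13,11]:11*66+1705=2431 · T[13,12]:12*1+66=78 · T[13,13]:13*0+1=1
[14] T[14,12]:12*78+2431=3367 · T[14,13]:13*1+78=91 · T[14,14]:14*0+1=1
Read S(14,12) = 3367, S(14,13) = 91, S(14,14) = 1.

3367, 91, 1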